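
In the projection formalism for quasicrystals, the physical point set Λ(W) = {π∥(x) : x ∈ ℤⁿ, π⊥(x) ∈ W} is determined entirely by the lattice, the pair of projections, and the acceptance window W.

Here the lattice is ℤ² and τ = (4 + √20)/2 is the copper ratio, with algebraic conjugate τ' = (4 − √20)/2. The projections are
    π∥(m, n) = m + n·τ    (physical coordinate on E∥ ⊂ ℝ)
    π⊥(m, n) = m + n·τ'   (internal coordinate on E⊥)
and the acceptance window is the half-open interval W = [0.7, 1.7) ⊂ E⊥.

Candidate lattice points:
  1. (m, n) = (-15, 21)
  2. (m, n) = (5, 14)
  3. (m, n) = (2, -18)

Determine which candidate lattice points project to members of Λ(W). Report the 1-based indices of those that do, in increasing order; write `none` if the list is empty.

Compute τ' = (4−√20)/2 = -0.23607, so π⊥(m,n) = m -0.23607·n.
candidate 1: (m,n)=(-15,21) → π∥ = -15+21·τ ≈ 73.95743, π⊥ = -15+21·τ' ≈ -19.95743 ∉ [0.7, 1.7) ⇒ out
candidate 2: (m,n)=(5,14) → π∥ = 5+14·τ ≈ 64.30495, π⊥ = 5+14·τ' ≈ 1.69505 ∈ [0.7, 1.7) ⇒ IN Λ
candidate 3: (m,n)=(2,-18) → π∥ = 2-18·τ ≈ -74.24922, π⊥ = 2-18·τ' ≈ 6.24922 ∉ [0.7, 1.7) ⇒ out

2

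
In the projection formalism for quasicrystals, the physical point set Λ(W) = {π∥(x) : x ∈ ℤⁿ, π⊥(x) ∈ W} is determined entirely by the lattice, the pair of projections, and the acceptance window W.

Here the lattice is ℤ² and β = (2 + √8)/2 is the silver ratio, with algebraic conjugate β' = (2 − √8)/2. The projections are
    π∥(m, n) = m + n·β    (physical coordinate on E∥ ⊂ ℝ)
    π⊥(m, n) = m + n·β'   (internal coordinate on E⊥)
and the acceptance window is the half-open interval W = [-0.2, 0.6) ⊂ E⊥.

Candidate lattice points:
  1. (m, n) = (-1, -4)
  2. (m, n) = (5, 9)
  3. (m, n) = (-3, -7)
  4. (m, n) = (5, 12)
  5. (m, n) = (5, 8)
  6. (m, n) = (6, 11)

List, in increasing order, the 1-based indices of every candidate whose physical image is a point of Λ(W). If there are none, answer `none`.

Compute β' = (2−√8)/2 = -0.4142, so π⊥(m,n) = m -0.4142·n.
#1 (-1,-4): internal coord -1 + (-4)·β' = +0.6569; +0.6569 ∉ [-0.2, 0.6) → out
#2 (5,9): internal coord 5 + (9)·β' = +1.2721; +1.2721 ∉ [-0.2, 0.6) → out
#3 (-3,-7): internal coord -3 + (-7)·β' = -0.1005; -0.1005 ∈ [-0.2, 0.6) → IN Λ
#4 (5,12): internal coord 5 + (12)·β' = +0.0294; +0.0294 ∈ [-0.2, 0.6) → IN Λ
#5 (5,8): internal coord 5 + (8)·β' = +1.6863; +1.6863 ∉ [-0.2, 0.6) → out
#6 (6,11): internal coord 6 + (11)·β' = +1.4437; +1.4437 ∉ [-0.2, 0.6) → out

3, 4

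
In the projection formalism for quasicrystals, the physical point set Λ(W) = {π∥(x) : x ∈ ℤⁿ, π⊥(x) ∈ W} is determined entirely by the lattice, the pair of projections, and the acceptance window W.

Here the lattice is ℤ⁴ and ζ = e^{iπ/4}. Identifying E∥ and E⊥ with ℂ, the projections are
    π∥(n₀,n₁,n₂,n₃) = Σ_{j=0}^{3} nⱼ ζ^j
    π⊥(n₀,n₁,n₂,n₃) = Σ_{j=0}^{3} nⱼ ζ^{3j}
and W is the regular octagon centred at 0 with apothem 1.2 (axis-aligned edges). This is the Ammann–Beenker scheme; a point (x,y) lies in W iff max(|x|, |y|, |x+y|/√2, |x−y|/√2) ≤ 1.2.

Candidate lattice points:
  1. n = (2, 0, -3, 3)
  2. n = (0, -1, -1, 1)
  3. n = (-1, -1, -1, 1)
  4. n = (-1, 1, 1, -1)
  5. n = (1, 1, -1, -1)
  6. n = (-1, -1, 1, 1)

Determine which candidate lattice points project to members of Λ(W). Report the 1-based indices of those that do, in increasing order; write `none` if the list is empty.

Internal map: ζ^{3j} for j=0..3 gives (1,0), (−√2/2,√2/2), (0,−1), (√2/2,√2/2).
#1 (2, 0, -3, 3): internal (4.12132, 5.12132); octagon support 6.53553 vs apothem 1.2 → ∉ W
#2 (0, -1, -1, 1): internal (1.41421, 1.00000); octagon support 1.70711 vs apothem 1.2 → ∉ W
#3 (-1, -1, -1, 1): internal (0.41421, 1.00000); octagon support 1.00000 vs apothem 1.2 → ∈ W
#4 (-1, 1, 1, -1): internal (-2.41421, -1.00000); octagon support 2.41421 vs apothem 1.2 → ∉ W
#5 (1, 1, -1, -1): internal (-0.41421, 1.00000); octagon support 1.00000 vs apothem 1.2 → ∈ W
#6 (-1, -1, 1, 1): internal (0.41421, -1.00000); octagon support 1.00000 vs apothem 1.2 → ∈ W

3, 5, 6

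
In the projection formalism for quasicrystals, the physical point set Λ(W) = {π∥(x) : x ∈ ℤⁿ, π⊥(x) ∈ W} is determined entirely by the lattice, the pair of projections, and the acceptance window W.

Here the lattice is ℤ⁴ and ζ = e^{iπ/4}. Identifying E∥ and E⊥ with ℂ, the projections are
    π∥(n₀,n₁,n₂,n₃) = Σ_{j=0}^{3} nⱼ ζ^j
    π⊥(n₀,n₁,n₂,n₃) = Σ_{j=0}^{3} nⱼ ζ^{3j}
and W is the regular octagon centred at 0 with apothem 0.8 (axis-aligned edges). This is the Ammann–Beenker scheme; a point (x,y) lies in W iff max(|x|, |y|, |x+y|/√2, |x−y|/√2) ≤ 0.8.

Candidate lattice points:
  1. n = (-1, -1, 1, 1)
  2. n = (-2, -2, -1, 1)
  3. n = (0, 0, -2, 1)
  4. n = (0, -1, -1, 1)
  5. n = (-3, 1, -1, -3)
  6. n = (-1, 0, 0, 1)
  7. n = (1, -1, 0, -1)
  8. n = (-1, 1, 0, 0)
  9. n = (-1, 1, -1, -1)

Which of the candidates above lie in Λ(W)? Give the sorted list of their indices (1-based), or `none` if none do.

π⊥(n) = n₀ + n₁ζ³ + n₂ζ⁶ + n₃ζ⁹ where ζ = e^{iπ/4}.
candidate 1: n = (-1, -1, 1, 1) → π⊥ ≈ (+0.4142, -1.0000); max(|x|,|y|,|x±y|/√2) = 1.0000 > 0.8 ⇒ ∉ W
candidate 2: n = (-2, -2, -1, 1) → π⊥ ≈ (+0.1213, +0.2929); max(|x|,|y|,|x±y|/√2) = 0.2929 ≤ 0.8 ⇒ ∈ W
candidate 3: n = (0, 0, -2, 1) → π⊥ ≈ (+0.7071, +2.7071); max(|x|,|y|,|x±y|/√2) = 2.7071 > 0.8 ⇒ ∉ W
candidate 4: n = (0, -1, -1, 1) → π⊥ ≈ (+1.4142, +1.0000); max(|x|,|y|,|x±y|/√2) = 1.7071 > 0.8 ⇒ ∉ W
candidate 5: n = (-3, 1, -1, -3) → π⊥ ≈ (-5.8284, -0.4142); max(|x|,|y|,|x±y|/√2) = 5.8284 > 0.8 ⇒ ∉ W
candidate 6: n = (-1, 0, 0, 1) → π⊥ ≈ (-0.2929, +0.7071); max(|x|,|y|,|x±y|/√2) = 0.7071 ≤ 0.8 ⇒ ∈ W
candidate 7: n = (1, -1, 0, -1) → π⊥ ≈ (+1.0000, -1.4142); max(|x|,|y|,|x±y|/√2) = 1.7071 > 0.8 ⇒ ∉ W
candidate 8: n = (-1, 1, 0, 0) → π⊥ ≈ (-1.7071, +0.7071); max(|x|,|y|,|x±y|/√2) = 1.7071 > 0.8 ⇒ ∉ W
candidate 9: n = (-1, 1, -1, -1) → π⊥ ≈ (-2.4142, +1.0000); max(|x|,|y|,|x±y|/√2) = 2.4142 > 0.8 ⇒ ∉ W

2, 6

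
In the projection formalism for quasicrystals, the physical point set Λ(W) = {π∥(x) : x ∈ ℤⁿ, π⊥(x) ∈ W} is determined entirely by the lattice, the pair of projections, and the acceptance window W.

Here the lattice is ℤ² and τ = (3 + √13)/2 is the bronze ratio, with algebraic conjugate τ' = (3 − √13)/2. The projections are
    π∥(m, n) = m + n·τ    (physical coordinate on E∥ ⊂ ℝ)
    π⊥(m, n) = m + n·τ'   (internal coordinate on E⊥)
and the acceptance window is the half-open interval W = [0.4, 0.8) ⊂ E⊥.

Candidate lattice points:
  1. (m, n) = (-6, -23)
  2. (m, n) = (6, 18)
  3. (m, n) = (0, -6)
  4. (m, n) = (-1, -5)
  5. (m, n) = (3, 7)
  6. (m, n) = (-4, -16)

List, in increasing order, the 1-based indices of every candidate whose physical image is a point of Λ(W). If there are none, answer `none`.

τ' = (3−√13)/2 ≈ -0.302776.
[1] lift (-6,-23): star map gives 0.963840; window check 0.4 ≤ 0.963840 < 0.8 is false → out
[2] lift (6,18): star map gives 0.550039; window check 0.4 ≤ 0.550039 < 0.8 is true → IN Λ
[3] lift (0,-6): star map gives 1.816654; window check 0.4 ≤ 1.816654 < 0.8 is false → out
[4] lift (-1,-5): star map gives 0.513878; window check 0.4 ≤ 0.513878 < 0.8 is true → IN Λ
[5] lift (3,7): star map gives 0.880571; window check 0.4 ≤ 0.880571 < 0.8 is false → out
[6] lift (-4,-16): star map gives 0.844410; window check 0.4 ≤ 0.844410 < 0.8 is false → out

2, 4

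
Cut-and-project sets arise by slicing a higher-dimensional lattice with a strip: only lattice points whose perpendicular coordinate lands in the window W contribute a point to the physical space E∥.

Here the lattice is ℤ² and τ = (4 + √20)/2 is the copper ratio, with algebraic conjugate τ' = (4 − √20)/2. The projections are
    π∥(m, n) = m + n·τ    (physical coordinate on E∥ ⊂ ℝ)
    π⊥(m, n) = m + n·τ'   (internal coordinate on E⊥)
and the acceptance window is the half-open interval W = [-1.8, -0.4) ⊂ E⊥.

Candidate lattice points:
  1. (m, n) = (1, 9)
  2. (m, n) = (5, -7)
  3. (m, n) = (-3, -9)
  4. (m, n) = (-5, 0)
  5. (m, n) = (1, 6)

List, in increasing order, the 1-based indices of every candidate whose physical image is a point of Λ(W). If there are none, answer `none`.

1, 3, 5

Numerically τ ≈ 4.2361 and τ' = −1/τ ≈ -0.2361.
[1] lift (1,9): star map gives -1.1246; window check -1.8 ≤ -1.1246 < -0.4 is true → IN Λ
[2] lift (5,-7): star map gives 6.6525; window check -1.8 ≤ 6.6525 < -0.4 is false → out
[3] lift (-3,-9): star map gives -0.8754; window check -1.8 ≤ -0.8754 < -0.4 is true → IN Λ
[4] lift (-5,0): star map gives -5.0000; window check -1.8 ≤ -5.0000 < -0.4 is false → out
[5] lift (1,6): star map gives -0.4164; window check -1.8 ≤ -0.4164 < -0.4 is true → IN Λ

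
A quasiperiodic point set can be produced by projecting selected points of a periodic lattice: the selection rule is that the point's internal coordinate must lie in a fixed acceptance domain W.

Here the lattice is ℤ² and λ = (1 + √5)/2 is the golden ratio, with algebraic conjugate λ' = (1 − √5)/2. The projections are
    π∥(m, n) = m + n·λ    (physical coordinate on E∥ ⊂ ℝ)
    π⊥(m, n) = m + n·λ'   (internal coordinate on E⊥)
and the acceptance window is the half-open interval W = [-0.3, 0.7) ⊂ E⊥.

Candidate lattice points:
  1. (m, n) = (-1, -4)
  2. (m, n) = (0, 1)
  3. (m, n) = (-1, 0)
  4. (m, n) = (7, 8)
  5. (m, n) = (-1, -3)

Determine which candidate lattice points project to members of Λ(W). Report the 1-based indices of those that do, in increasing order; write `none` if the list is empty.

λ' = (1−√5)/2 ≈ -0.6180.
#1 (-1,-4): internal coord -1 + (-4)·λ' = +1.4721; +1.4721 ∉ [-0.3, 0.7) → out
#2 (0,1): internal coord 0 + (1)·λ' = -0.6180; -0.6180 ∉ [-0.3, 0.7) → out
#3 (-1,0): internal coord -1 + (0)·λ' = -1.0000; -1.0000 ∉ [-0.3, 0.7) → out
#4 (7,8): internal coord 7 + (8)·λ' = +2.0557; +2.0557 ∉ [-0.3, 0.7) → out
#5 (-1,-3): internal coord -1 + (-3)·λ' = +0.8541; +0.8541 ∉ [-0.3, 0.7) → out

none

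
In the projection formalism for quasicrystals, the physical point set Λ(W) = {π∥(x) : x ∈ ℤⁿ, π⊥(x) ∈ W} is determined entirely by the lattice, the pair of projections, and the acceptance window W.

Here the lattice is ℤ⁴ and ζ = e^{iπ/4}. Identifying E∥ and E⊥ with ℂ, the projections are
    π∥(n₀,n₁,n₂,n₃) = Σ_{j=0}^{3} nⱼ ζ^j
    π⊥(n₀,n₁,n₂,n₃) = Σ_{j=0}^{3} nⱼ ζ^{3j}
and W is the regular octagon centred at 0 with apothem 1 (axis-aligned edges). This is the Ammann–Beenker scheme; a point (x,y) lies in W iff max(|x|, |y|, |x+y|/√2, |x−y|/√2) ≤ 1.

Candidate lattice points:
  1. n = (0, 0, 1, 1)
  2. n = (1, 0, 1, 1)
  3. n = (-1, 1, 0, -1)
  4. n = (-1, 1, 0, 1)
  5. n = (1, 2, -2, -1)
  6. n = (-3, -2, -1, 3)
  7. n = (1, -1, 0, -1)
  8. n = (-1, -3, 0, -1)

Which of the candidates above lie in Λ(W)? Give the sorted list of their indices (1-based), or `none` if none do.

Internal map: ζ^{3j} for j=0..3 gives (1,0), (−√2/2,√2/2), (0,−1), (√2/2,√2/2).
candidate 1: n = (0, 0, 1, 1) → π⊥ ≈ (+0.70711, -0.29289); max(|x|,|y|,|x±y|/√2) = 0.70711 ≤ 1 ⇒ ∈ W
candidate 2: n = (1, 0, 1, 1) → π⊥ ≈ (+1.70711, -0.29289); max(|x|,|y|,|x±y|/√2) = 1.70711 > 1 ⇒ ∉ W
candidate 3: n = (-1, 1, 0, -1) → π⊥ ≈ (-2.41421, +0.00000); max(|x|,|y|,|x±y|/√2) = 2.41421 > 1 ⇒ ∉ W
candidate 4: n = (-1, 1, 0, 1) → π⊥ ≈ (-1.00000, +1.41421); max(|x|,|y|,|x±y|/√2) = 1.70711 > 1 ⇒ ∉ W
candidate 5: n = (1, 2, -2, -1) → π⊥ ≈ (-1.12132, +2.70711); max(|x|,|y|,|x±y|/√2) = 2.70711 > 1 ⇒ ∉ W
candidate 6: n = (-3, -2, -1, 3) → π⊥ ≈ (+0.53553, +1.70711); max(|x|,|y|,|x±y|/√2) = 1.70711 > 1 ⇒ ∉ W
candidate 7: n = (1, -1, 0, -1) → π⊥ ≈ (+1.00000, -1.41421); max(|x|,|y|,|x±y|/√2) = 1.70711 > 1 ⇒ ∉ W
candidate 8: n = (-1, -3, 0, -1) → π⊥ ≈ (+0.41421, -2.82843); max(|x|,|y|,|x±y|/√2) = 2.82843 > 1 ⇒ ∉ W

1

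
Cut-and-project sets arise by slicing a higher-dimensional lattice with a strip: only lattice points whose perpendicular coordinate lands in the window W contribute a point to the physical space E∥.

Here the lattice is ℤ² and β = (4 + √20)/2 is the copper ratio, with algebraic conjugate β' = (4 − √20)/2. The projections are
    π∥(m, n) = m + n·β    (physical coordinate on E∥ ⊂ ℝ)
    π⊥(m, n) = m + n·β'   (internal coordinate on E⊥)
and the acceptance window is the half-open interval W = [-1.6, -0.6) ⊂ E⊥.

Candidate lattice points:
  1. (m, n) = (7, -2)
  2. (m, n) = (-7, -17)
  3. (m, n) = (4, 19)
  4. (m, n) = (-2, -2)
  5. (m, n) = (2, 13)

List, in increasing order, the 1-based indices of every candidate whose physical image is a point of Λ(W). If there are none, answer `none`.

4, 5

β' = (4−√20)/2 ≈ -0.23607.
#1 (7,-2): internal coord 7 + (-2)·β' = +7.47214; +7.47214 ∉ [-1.6, -0.6) → out
#2 (-7,-17): internal coord -7 + (-17)·β' = -2.98684; -2.98684 ∉ [-1.6, -0.6) → out
#3 (4,19): internal coord 4 + (19)·β' = -0.48529; -0.48529 ∉ [-1.6, -0.6) → out
#4 (-2,-2): internal coord -2 + (-2)·β' = -1.52786; -1.52786 ∈ [-1.6, -0.6) → IN Λ
#5 (2,13): internal coord 2 + (13)·β' = -1.06888; -1.06888 ∈ [-1.6, -0.6) → IN Λ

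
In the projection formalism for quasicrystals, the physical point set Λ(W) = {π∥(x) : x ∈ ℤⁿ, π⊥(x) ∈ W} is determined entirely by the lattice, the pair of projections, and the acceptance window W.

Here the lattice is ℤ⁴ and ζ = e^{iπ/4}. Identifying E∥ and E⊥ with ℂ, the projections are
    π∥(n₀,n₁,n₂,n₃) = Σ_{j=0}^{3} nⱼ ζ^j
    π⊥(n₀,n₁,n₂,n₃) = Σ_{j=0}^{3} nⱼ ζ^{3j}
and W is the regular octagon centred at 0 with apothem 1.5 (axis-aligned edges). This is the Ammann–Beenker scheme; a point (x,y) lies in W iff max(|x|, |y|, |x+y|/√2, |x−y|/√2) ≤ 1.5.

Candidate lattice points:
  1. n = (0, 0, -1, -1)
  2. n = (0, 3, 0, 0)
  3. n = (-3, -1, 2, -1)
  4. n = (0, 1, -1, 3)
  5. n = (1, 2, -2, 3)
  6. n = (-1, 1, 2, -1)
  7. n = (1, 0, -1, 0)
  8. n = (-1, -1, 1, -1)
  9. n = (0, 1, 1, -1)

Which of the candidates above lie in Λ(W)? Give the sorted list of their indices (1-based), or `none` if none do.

1, 7

Internal map: ζ^{3j} for j=0..3 gives (1,0), (−√2/2,√2/2), (0,−1), (√2/2,√2/2).
candidate 1: n = (0, 0, -1, -1) → π⊥ ≈ (-0.70711, +0.29289); max(|x|,|y|,|x±y|/√2) = 0.70711 ≤ 1.5 ⇒ ∈ W
candidate 2: n = (0, 3, 0, 0) → π⊥ ≈ (-2.12132, +2.12132); max(|x|,|y|,|x±y|/√2) = 3.00000 > 1.5 ⇒ ∉ W
candidate 3: n = (-3, -1, 2, -1) → π⊥ ≈ (-3.00000, -3.41421); max(|x|,|y|,|x±y|/√2) = 4.53553 > 1.5 ⇒ ∉ W
candidate 4: n = (0, 1, -1, 3) → π⊥ ≈ (+1.41421, +3.82843); max(|x|,|y|,|x±y|/√2) = 3.82843 > 1.5 ⇒ ∉ W
candidate 5: n = (1, 2, -2, 3) → π⊥ ≈ (+1.70711, +5.53553); max(|x|,|y|,|x±y|/√2) = 5.53553 > 1.5 ⇒ ∉ W
candidate 6: n = (-1, 1, 2, -1) → π⊥ ≈ (-2.41421, -2.00000); max(|x|,|y|,|x±y|/√2) = 3.12132 > 1.5 ⇒ ∉ W
candidate 7: n = (1, 0, -1, 0) → π⊥ ≈ (+1.00000, +1.00000); max(|x|,|y|,|x±y|/√2) = 1.41421 ≤ 1.5 ⇒ ∈ W
candidate 8: n = (-1, -1, 1, -1) → π⊥ ≈ (-1.00000, -2.41421); max(|x|,|y|,|x±y|/√2) = 2.41421 > 1.5 ⇒ ∉ W
candidate 9: n = (0, 1, 1, -1) → π⊥ ≈ (-1.41421, -1.00000); max(|x|,|y|,|x±y|/√2) = 1.70711 > 1.5 ⇒ ∉ W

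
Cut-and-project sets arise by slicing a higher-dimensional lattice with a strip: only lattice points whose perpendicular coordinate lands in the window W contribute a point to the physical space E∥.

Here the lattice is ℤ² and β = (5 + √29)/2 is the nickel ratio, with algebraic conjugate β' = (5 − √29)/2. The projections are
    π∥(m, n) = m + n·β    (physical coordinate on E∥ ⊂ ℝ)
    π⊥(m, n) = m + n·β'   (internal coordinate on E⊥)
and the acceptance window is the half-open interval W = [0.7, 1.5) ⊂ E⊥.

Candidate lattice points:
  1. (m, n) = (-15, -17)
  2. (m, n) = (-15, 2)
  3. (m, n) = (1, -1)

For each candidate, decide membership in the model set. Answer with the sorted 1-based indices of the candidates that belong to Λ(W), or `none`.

β' = (5−√29)/2 ≈ -0.19258.
#1 (-15,-17): internal coord -15 + (-17)·β' = -11.72610; -11.72610 ∉ [0.7, 1.5) → out
#2 (-15,2): internal coord -15 + (2)·β' = -15.38516; -15.38516 ∉ [0.7, 1.5) → out
#3 (1,-1): internal coord 1 + (-1)·β' = +1.19258; +1.19258 ∈ [0.7, 1.5) → IN Λ

3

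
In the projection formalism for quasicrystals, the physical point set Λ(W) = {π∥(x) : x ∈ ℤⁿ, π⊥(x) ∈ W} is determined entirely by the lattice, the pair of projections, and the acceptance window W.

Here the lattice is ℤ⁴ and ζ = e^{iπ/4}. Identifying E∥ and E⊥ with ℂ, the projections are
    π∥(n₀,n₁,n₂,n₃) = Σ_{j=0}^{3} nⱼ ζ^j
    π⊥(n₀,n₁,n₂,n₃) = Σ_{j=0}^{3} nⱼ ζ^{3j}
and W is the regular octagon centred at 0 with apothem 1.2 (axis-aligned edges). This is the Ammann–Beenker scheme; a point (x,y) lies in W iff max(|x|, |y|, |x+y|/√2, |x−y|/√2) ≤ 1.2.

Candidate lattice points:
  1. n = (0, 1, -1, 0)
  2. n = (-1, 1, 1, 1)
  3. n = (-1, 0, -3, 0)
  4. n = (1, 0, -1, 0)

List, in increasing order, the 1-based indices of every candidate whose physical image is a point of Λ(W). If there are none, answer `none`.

2

With ζ = e^{iπ/4} the internal vectors are ζ^0,ζ^3,ζ^6,ζ^9.
#1 (0, 1, -1, 0): internal (-0.70711, 1.70711); octagon support 1.70711 vs apothem 1.2 → ∉ W
#2 (-1, 1, 1, 1): internal (-1.00000, 0.41421); octagon support 1.00000 vs apothem 1.2 → ∈ W
#3 (-1, 0, -3, 0): internal (-1.00000, 3.00000); octagon support 3.00000 vs apothem 1.2 → ∉ W
#4 (1, 0, -1, 0): internal (1.00000, 1.00000); octagon support 1.41421 vs apothem 1.2 → ∉ W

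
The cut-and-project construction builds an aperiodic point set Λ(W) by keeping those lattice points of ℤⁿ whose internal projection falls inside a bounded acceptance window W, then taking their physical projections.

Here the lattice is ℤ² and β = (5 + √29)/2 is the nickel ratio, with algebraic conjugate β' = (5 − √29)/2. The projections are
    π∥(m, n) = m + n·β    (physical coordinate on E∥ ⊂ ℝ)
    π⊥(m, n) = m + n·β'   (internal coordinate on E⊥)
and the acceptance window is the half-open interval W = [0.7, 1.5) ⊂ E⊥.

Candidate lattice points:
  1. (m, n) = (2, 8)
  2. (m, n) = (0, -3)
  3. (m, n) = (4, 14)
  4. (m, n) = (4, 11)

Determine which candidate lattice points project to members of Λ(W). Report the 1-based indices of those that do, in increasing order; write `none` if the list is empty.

3

Compute β' = (5−√29)/2 = -0.1926, so π⊥(m,n) = m -0.1926·n.
candidate 1: (m,n)=(2,8) → π∥ = 2+8·β ≈ 43.5407, π⊥ = 2+8·β' ≈ 0.4593 ∉ [0.7, 1.5) ⇒ out
candidate 2: (m,n)=(0,-3) → π∥ = 0-3·β ≈ -15.5777, π⊥ = 0-3·β' ≈ 0.5777 ∉ [0.7, 1.5) ⇒ out
candidate 3: (m,n)=(4,14) → π∥ = 4+14·β ≈ 76.6962, π⊥ = 4+14·β' ≈ 1.3038 ∈ [0.7, 1.5) ⇒ IN Λ
candidate 4: (m,n)=(4,11) → π∥ = 4+11·β ≈ 61.1184, π⊥ = 4+11·β' ≈ 1.8816 ∉ [0.7, 1.5) ⇒ out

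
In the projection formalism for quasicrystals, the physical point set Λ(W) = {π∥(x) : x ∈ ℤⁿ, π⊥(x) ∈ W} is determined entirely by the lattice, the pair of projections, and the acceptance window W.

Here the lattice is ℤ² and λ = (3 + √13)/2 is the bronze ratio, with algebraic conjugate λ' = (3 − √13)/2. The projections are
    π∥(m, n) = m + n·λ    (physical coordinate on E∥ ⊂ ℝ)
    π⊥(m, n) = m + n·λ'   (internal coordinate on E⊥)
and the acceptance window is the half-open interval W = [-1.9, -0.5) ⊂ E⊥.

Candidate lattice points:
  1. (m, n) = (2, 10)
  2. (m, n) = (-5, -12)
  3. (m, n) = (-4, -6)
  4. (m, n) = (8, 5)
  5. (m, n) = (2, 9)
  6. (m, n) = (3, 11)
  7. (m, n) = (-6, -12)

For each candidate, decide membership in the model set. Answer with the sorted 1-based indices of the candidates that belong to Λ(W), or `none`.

Compute λ' = (3−√13)/2 = -0.302776, so π⊥(m,n) = m -0.302776·n.
[1] lift (2,10): star map gives -1.027756; window check -1.9 ≤ -1.027756 < -0.5 is true → IN Λ
[2] lift (-5,-12): star map gives -1.366692; window check -1.9 ≤ -1.366692 < -0.5 is true → IN Λ
[3] lift (-4,-6): star map gives -2.183346; window check -1.9 ≤ -2.183346 < -0.5 is false → out
[4] lift (8,5): star map gives 6.486122; window check -1.9 ≤ 6.486122 < -0.5 is false → out
[5] lift (2,9): star map gives -0.724981; window check -1.9 ≤ -0.724981 < -0.5 is true → IN Λ
[6] lift (3,11): star map gives -0.330532; window check -1.9 ≤ -0.330532 < -0.5 is false → out
[7] lift (-6,-12): star map gives -2.366692; window check -1.9 ≤ -2.366692 < -0.5 is false → out

1, 2, 5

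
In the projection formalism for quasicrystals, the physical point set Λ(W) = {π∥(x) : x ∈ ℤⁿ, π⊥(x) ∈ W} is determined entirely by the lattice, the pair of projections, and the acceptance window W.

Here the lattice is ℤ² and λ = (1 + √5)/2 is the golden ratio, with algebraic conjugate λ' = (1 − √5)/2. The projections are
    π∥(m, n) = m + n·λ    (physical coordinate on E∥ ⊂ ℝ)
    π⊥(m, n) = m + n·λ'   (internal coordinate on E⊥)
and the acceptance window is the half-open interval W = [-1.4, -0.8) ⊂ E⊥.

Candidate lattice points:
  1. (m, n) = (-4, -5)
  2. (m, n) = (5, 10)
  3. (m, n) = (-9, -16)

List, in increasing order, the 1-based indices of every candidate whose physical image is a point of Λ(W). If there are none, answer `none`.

1, 2

λ' = (1−√5)/2 ≈ -0.6180.
[1] lift (-4,-5): star map gives -0.9098; window check -1.4 ≤ -0.9098 < -0.8 is true → IN Λ
[2] lift (5,10): star map gives -1.1803; window check -1.4 ≤ -1.1803 < -0.8 is true → IN Λ
[3] lift (-9,-16): star map gives 0.8885; window check -1.4 ≤ 0.8885 < -0.8 is false → out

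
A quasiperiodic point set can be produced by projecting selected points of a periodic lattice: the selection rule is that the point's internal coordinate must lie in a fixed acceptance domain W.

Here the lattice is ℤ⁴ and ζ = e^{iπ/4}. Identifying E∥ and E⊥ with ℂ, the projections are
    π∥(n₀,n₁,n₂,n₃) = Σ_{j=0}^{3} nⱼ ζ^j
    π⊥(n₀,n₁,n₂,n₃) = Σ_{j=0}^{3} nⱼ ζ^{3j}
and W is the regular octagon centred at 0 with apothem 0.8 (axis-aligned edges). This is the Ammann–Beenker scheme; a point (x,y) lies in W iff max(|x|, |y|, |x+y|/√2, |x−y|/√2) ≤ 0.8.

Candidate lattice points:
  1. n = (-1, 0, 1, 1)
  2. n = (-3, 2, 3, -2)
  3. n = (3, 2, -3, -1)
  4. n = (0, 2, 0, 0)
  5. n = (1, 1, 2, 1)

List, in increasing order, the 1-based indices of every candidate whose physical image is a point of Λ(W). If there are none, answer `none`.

With ζ = e^{iπ/4} the internal vectors are ζ^0,ζ^3,ζ^6,ζ^9.
candidate 1: n = (-1, 0, 1, 1) → π⊥ ≈ (-0.292893, -0.292893); max(|x|,|y|,|x±y|/√2) = 0.414214 ≤ 0.8 ⇒ ∈ W
candidate 2: n = (-3, 2, 3, -2) → π⊥ ≈ (-5.828427, -3.000000); max(|x|,|y|,|x±y|/√2) = 6.242641 > 0.8 ⇒ ∉ W
candidate 3: n = (3, 2, -3, -1) → π⊥ ≈ (+0.878680, +3.707107); max(|x|,|y|,|x±y|/√2) = 3.707107 > 0.8 ⇒ ∉ W
candidate 4: n = (0, 2, 0, 0) → π⊥ ≈ (-1.414214, +1.414214); max(|x|,|y|,|x±y|/√2) = 2.000000 > 0.8 ⇒ ∉ W
candidate 5: n = (1, 1, 2, 1) → π⊥ ≈ (+1.000000, -0.585786); max(|x|,|y|,|x±y|/√2) = 1.121320 > 0.8 ⇒ ∉ W

1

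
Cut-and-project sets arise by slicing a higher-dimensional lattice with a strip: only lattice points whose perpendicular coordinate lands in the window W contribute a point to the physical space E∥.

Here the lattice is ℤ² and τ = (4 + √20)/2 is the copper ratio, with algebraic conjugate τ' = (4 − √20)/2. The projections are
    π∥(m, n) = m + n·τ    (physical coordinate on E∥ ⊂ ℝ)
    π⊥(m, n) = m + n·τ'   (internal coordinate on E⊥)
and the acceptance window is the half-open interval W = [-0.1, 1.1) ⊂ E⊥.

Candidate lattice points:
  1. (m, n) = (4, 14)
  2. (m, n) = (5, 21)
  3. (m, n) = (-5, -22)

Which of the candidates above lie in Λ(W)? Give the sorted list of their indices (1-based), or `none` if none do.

τ' = (4−√20)/2 ≈ -0.236068.
#1 (4,14): internal coord 4 + (14)·τ' = +0.695048; +0.695048 ∈ [-0.1, 1.1) → IN Λ
#2 (5,21): internal coord 5 + (21)·τ' = +0.042572; +0.042572 ∈ [-0.1, 1.1) → IN Λ
#3 (-5,-22): internal coord -5 + (-22)·τ' = +0.193496; +0.193496 ∈ [-0.1, 1.1) → IN Λ

1, 2, 3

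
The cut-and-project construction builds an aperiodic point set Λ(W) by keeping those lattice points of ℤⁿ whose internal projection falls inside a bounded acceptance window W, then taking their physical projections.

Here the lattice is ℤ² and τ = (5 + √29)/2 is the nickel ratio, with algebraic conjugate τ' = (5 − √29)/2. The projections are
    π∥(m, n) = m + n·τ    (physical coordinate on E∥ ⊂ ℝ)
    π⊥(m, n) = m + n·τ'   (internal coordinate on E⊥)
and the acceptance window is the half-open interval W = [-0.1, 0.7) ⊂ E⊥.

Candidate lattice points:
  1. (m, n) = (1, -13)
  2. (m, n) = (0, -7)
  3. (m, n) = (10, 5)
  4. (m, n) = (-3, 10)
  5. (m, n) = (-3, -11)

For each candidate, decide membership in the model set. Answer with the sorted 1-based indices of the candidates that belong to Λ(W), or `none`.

none

τ' = (5−√29)/2 ≈ -0.192582.
[1] lift (1,-13): star map gives 3.503571; window check -0.1 ≤ 3.503571 < 0.7 is false → out
[2] lift (0,-7): star map gives 1.348077; window check -0.1 ≤ 1.348077 < 0.7 is false → out
[3] lift (10,5): star map gives 9.037088; window check -0.1 ≤ 9.037088 < 0.7 is false → out
[4] lift (-3,10): star map gives -4.925824; window check -0.1 ≤ -4.925824 < 0.7 is false → out
[5] lift (-3,-11): star map gives -0.881594; window check -0.1 ≤ -0.881594 < 0.7 is false → out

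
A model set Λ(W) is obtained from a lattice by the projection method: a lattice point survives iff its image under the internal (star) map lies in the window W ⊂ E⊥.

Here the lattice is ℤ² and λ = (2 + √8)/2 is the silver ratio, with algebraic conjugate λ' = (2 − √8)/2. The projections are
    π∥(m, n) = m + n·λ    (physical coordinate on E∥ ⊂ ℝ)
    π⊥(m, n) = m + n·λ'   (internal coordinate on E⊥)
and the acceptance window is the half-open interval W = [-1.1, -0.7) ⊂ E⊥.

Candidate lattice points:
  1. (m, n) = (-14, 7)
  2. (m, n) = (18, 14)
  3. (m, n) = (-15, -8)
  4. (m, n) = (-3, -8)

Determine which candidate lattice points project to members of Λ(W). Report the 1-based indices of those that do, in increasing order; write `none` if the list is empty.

none

Compute λ' = (2−√8)/2 = -0.41421, so π⊥(m,n) = m -0.41421·n.
[1] lift (-14,7): star map gives -16.89949; window check -1.1 ≤ -16.89949 < -0.7 is false → out
[2] lift (18,14): star map gives 12.20101; window check -1.1 ≤ 12.20101 < -0.7 is false → out
[3] lift (-15,-8): star map gives -11.68629; window check -1.1 ≤ -11.68629 < -0.7 is false → out
[4] lift (-3,-8): star map gives 0.31371; window check -1.1 ≤ 0.31371 < -0.7 is false → out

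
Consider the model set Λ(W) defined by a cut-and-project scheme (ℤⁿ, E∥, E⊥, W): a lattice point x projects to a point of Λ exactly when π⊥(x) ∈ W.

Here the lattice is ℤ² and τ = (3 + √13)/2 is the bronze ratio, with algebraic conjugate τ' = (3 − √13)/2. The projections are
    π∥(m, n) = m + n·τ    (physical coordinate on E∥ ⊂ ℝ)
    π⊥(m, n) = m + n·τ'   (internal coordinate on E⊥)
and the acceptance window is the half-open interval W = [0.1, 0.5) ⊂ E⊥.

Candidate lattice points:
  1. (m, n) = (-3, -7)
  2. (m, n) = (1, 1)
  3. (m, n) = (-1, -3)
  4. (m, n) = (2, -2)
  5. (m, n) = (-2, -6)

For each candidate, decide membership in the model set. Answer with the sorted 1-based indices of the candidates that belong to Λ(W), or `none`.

none

Numerically τ ≈ 3.302776 and τ' = −1/τ ≈ -0.302776.
[1] lift (-3,-7): star map gives -0.880571; window check 0.1 ≤ -0.880571 < 0.5 is false → out
[2] lift (1,1): star map gives 0.697224; window check 0.1 ≤ 0.697224 < 0.5 is false → out
[3] lift (-1,-3): star map gives -0.091673; window check 0.1 ≤ -0.091673 < 0.5 is false → out
[4] lift (2,-2): star map gives 2.605551; window check 0.1 ≤ 2.605551 < 0.5 is false → out
[5] lift (-2,-6): star map gives -0.183346; window check 0.1 ≤ -0.183346 < 0.5 is false → out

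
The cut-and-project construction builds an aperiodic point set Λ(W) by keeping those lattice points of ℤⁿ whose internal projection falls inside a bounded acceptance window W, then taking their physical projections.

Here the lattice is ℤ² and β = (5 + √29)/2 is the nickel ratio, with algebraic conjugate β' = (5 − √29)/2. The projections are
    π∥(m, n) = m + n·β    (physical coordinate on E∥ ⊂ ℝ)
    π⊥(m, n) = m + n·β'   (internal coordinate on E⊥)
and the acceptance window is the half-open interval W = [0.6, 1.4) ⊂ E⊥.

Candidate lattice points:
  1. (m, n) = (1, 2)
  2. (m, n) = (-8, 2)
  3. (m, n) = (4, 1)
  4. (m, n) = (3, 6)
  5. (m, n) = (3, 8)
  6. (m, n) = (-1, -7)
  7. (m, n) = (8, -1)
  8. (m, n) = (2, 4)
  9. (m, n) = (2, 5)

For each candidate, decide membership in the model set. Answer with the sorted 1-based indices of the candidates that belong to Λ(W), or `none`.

β' = (5−√29)/2 ≈ -0.192582.
#1 (1,2): internal coord 1 + (2)·β' = +0.614835; +0.614835 ∈ [0.6, 1.4) → IN Λ
#2 (-8,2): internal coord -8 + (2)·β' = -8.385165; -8.385165 ∉ [0.6, 1.4) → out
#3 (4,1): internal coord 4 + (1)·β' = +3.807418; +3.807418 ∉ [0.6, 1.4) → out
#4 (3,6): internal coord 3 + (6)·β' = +1.844506; +1.844506 ∉ [0.6, 1.4) → out
#5 (3,8): internal coord 3 + (8)·β' = +1.459341; +1.459341 ∉ [0.6, 1.4) → out
#6 (-1,-7): internal coord -1 + (-7)·β' = +0.348077; +0.348077 ∉ [0.6, 1.4) → out
#7 (8,-1): internal coord 8 + (-1)·β' = +8.192582; +8.192582 ∉ [0.6, 1.4) → out
#8 (2,4): internal coord 2 + (4)·β' = +1.229670; +1.229670 ∈ [0.6, 1.4) → IN Λ
#9 (2,5): internal coord 2 + (5)·β' = +1.037088; +1.037088 ∈ [0.6, 1.4) → IN Λ

1, 8, 9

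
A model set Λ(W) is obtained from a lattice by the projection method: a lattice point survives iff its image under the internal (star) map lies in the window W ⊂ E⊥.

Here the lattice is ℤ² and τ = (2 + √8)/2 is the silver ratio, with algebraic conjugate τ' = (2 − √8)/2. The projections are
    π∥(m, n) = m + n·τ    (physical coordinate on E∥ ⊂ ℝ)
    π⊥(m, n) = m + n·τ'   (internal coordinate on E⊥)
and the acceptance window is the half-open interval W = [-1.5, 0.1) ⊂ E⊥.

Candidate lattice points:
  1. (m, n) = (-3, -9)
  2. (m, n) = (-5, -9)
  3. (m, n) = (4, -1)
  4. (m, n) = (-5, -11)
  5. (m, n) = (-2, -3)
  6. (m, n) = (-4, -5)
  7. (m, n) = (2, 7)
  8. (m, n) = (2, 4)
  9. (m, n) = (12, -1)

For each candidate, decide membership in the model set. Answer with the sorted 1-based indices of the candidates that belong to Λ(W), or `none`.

Numerically τ ≈ 2.414214 and τ' = −1/τ ≈ -0.414214.
candidate 1: (m,n)=(-3,-9) → π∥ = -3-9·τ ≈ -24.727922, π⊥ = -3-9·τ' ≈ 0.727922 ∉ [-1.5, 0.1) ⇒ out
candidate 2: (m,n)=(-5,-9) → π∥ = -5-9·τ ≈ -26.727922, π⊥ = -5-9·τ' ≈ -1.272078 ∈ [-1.5, 0.1) ⇒ IN Λ
candidate 3: (m,n)=(4,-1) → π∥ = 4-1·τ ≈ 1.585786, π⊥ = 4-1·τ' ≈ 4.414214 ∉ [-1.5, 0.1) ⇒ out
candidate 4: (m,n)=(-5,-11) → π∥ = -5-11·τ ≈ -31.556349, π⊥ = -5-11·τ' ≈ -0.443651 ∈ [-1.5, 0.1) ⇒ IN Λ
candidate 5: (m,n)=(-2,-3) → π∥ = -2-3·τ ≈ -9.242641, π⊥ = -2-3·τ' ≈ -0.757359 ∈ [-1.5, 0.1) ⇒ IN Λ
candidate 6: (m,n)=(-4,-5) → π∥ = -4-5·τ ≈ -16.071068, π⊥ = -4-5·τ' ≈ -1.928932 ∉ [-1.5, 0.1) ⇒ out
candidate 7: (m,n)=(2,7) → π∥ = 2+7·τ ≈ 18.899495, π⊥ = 2+7·τ' ≈ -0.899495 ∈ [-1.5, 0.1) ⇒ IN Λ
candidate 8: (m,n)=(2,4) → π∥ = 2+4·τ ≈ 11.656854, π⊥ = 2+4·τ' ≈ 0.343146 ∉ [-1.5, 0.1) ⇒ out
candidate 9: (m,n)=(12,-1) → π∥ = 12-1·τ ≈ 9.585786, π⊥ = 12-1·τ' ≈ 12.414214 ∉ [-1.5, 0.1) ⇒ out

2, 4, 5, 7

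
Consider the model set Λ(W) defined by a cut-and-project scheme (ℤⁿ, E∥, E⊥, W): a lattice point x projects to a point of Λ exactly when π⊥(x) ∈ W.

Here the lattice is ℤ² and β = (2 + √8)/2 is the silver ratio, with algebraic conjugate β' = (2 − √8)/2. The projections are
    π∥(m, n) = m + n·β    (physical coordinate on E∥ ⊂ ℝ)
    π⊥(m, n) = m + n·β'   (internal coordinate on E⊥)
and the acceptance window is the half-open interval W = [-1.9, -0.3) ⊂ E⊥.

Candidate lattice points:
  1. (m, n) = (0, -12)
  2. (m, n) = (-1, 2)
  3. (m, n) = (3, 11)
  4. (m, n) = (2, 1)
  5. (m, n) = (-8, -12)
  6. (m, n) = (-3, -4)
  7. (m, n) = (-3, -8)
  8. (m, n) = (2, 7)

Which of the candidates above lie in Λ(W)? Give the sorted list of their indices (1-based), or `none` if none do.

Compute β' = (2−√8)/2 = -0.41421, so π⊥(m,n) = m -0.41421·n.
[1] lift (0,-12): star map gives 4.97056; window check -1.9 ≤ 4.97056 < -0.3 is false → out
[2] lift (-1,2): star map gives -1.82843; window check -1.9 ≤ -1.82843 < -0.3 is true → IN Λ
[3] lift (3,11): star map gives -1.55635; window check -1.9 ≤ -1.55635 < -0.3 is true → IN Λ
[4] lift (2,1): star map gives 1.58579; window check -1.9 ≤ 1.58579 < -0.3 is false → out
[5] lift (-8,-12): star map gives -3.02944; window check -1.9 ≤ -3.02944 < -0.3 is false → out
[6] lift (-3,-4): star map gives -1.34315; window check -1.9 ≤ -1.34315 < -0.3 is true → IN Λ
[7] lift (-3,-8): star map gives 0.31371; window check -1.9 ≤ 0.31371 < -0.3 is false → out
[8] lift (2,7): star map gives -0.89949; window check -1.9 ≤ -0.89949 < -0.3 is true → IN Λ

2, 3, 6, 8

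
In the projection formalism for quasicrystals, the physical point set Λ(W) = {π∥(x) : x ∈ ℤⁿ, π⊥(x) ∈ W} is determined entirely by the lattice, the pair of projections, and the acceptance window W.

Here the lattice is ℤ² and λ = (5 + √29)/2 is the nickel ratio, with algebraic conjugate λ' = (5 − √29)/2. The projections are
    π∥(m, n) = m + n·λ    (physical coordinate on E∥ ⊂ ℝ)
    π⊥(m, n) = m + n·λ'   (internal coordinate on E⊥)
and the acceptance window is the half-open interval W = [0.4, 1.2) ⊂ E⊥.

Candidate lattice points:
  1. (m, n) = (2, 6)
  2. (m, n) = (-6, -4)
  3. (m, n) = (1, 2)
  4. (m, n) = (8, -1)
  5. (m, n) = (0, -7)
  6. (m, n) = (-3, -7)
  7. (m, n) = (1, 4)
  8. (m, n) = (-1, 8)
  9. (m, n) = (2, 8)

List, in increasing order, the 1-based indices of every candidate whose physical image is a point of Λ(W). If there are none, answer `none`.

λ' = (5−√29)/2 ≈ -0.19258.
[1] lift (2,6): star map gives 0.84451; window check 0.4 ≤ 0.84451 < 1.2 is true → IN Λ
[2] lift (-6,-4): star map gives -5.22967; window check 0.4 ≤ -5.22967 < 1.2 is false → out
[3] lift (1,2): star map gives 0.61484; window check 0.4 ≤ 0.61484 < 1.2 is true → IN Λ
[4] lift (8,-1): star map gives 8.19258; window check 0.4 ≤ 8.19258 < 1.2 is false → out
[5] lift (0,-7): star map gives 1.34808; window check 0.4 ≤ 1.34808 < 1.2 is false → out
[6] lift (-3,-7): star map gives -1.65192; window check 0.4 ≤ -1.65192 < 1.2 is false → out
[7] lift (1,4): star map gives 0.22967; window check 0.4 ≤ 0.22967 < 1.2 is false → out
[8] lift (-1,8): star map gives -2.54066; window check 0.4 ≤ -2.54066 < 1.2 is false → out
[9] lift (2,8): star map gives 0.45934; window check 0.4 ≤ 0.45934 < 1.2 is true → IN Λ

1, 3, 9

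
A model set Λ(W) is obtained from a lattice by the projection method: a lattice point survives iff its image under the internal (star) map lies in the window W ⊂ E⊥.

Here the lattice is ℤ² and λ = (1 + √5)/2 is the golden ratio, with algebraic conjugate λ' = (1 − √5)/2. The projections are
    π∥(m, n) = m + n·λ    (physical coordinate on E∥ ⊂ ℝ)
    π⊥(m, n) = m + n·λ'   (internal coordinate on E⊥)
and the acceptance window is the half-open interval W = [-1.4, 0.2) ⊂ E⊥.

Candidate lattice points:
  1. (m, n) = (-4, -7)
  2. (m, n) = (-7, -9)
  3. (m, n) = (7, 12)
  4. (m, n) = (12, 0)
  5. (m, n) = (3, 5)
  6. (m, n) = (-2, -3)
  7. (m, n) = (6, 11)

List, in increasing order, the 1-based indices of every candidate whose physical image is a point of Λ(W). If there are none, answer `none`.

Numerically λ ≈ 1.618034 and λ' = −1/λ ≈ -0.618034.
#1 (-4,-7): internal coord -4 + (-7)·λ' = +0.326238; +0.326238 ∉ [-1.4, 0.2) → out
#2 (-7,-9): internal coord -7 + (-9)·λ' = -1.437694; -1.437694 ∉ [-1.4, 0.2) → out
#3 (7,12): internal coord 7 + (12)·λ' = -0.416408; -0.416408 ∈ [-1.4, 0.2) → IN Λ
#4 (12,0): internal coord 12 + (0)·λ' = +12.000000; +12.000000 ∉ [-1.4, 0.2) → out
#5 (3,5): internal coord 3 + (5)·λ' = -0.090170; -0.090170 ∈ [-1.4, 0.2) → IN Λ
#6 (-2,-3): internal coord -2 + (-3)·λ' = -0.145898; -0.145898 ∈ [-1.4, 0.2) → IN Λ
#7 (6,11): internal coord 6 + (11)·λ' = -0.798374; -0.798374 ∈ [-1.4, 0.2) → IN Λ

3, 5, 6, 7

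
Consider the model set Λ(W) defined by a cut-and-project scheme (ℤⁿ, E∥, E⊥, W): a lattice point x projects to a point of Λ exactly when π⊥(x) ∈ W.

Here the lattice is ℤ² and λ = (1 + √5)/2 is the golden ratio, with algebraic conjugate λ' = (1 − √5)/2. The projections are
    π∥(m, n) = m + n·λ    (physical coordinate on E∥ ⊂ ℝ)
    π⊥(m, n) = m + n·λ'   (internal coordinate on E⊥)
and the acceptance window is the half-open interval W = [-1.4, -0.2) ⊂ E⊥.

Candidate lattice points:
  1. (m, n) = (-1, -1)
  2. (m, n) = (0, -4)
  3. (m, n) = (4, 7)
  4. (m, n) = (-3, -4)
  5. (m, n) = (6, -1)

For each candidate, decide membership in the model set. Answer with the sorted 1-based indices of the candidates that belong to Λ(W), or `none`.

1, 3, 4

λ' = (1−√5)/2 ≈ -0.6180.
[1] lift (-1,-1): star map gives -0.3820; window check -1.4 ≤ -0.3820 < -0.2 is true → IN Λ
[2] lift (0,-4): star map gives 2.4721; window check -1.4 ≤ 2.4721 < -0.2 is false → out
[3] lift (4,7): star map gives -0.3262; window check -1.4 ≤ -0.3262 < -0.2 is true → IN Λ
[4] lift (-3,-4): star map gives -0.5279; window check -1.4 ≤ -0.5279 < -0.2 is true → IN Λ
[5] lift (6,-1): star map gives 6.6180; window check -1.4 ≤ 6.6180 < -0.2 is false → out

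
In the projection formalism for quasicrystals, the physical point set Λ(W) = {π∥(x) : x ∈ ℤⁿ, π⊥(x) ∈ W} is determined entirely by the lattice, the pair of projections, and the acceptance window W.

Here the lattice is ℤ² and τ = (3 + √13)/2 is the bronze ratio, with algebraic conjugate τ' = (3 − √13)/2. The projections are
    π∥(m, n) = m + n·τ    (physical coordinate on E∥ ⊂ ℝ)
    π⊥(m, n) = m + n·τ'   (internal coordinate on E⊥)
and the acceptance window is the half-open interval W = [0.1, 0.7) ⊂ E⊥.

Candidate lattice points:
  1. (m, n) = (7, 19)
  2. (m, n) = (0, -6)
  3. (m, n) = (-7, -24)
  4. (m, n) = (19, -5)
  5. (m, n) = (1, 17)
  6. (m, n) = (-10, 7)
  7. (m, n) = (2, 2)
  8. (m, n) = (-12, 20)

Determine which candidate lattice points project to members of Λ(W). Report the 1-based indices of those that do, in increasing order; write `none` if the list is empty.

Numerically τ ≈ 3.30278 and τ' = −1/τ ≈ -0.30278.
[1] lift (7,19): star map gives 1.24726; window check 0.1 ≤ 1.24726 < 0.7 is false → out
[2] lift (0,-6): star map gives 1.81665; window check 0.1 ≤ 1.81665 < 0.7 is false → out
[3] lift (-7,-24): star map gives 0.26662; window check 0.1 ≤ 0.26662 < 0.7 is true → IN Λ
[4] lift (19,-5): star map gives 20.51388; window check 0.1 ≤ 20.51388 < 0.7 is false → out
[5] lift (1,17): star map gives -4.14719; window check 0.1 ≤ -4.14719 < 0.7 is false → out
[6] lift (-10,7): star map gives -12.11943; window check 0.1 ≤ -12.11943 < 0.7 is false → out
[7] lift (2,2): star map gives 1.39445; window check 0.1 ≤ 1.39445 < 0.7 is false → out
[8] lift (-12,20): star map gives -18.05551; window check 0.1 ≤ -18.05551 < 0.7 is false → out

3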